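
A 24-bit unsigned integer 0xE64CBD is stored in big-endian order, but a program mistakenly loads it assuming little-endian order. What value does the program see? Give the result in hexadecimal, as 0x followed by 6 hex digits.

Stored big-endian, the bytes at ascending addresses are E6 4C BD.
Read back as little-endian, the first byte is least significant, giving 0xBD4CE6.

0xBD4CE6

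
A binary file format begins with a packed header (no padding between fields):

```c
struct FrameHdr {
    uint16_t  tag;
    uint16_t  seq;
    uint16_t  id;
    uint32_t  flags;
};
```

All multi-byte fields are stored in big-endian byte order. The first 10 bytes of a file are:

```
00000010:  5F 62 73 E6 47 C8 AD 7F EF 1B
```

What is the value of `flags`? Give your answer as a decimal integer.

2910842651

`flags` follows `tag` (2 B), `seq` (2 B), `id` (2 B), so it starts at offset 2 + 2 + 2 = 6 and occupies 4 bytes.
Bytes at offsets 6..9: AD 7F EF 1B.
In big-endian order the high byte comes first in memory.
The bytes are already most-significant first: 0xAD7FEF1B.
0xAD7FEF1B = 2910842651.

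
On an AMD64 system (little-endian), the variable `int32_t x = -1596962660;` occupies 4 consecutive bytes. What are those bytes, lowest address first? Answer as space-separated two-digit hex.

9C 48 D0 A0

Two's complement of -1596962660 in 32 bits: 1596962660 = 0x5F2FB764; invert → 0xA0D0489B; add 1 → 0xA0D0489C.
Split into bytes (most-significant first): A0 D0 48 9C.
Little-endian: lowest address holds the least-significant byte.
So at ascending addresses the bytes are 9C 48 D0 A0.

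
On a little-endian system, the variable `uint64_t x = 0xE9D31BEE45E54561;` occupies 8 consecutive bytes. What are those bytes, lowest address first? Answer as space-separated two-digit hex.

Split into bytes (most-significant first): E9 D3 1B EE 45 E5 45 61.
Little-endian: lowest address holds the least-significant byte.
So at ascending addresses the bytes are 61 45 E5 45 EE 1B D3 E9.

61 45 E5 45 EE 1B D3 E9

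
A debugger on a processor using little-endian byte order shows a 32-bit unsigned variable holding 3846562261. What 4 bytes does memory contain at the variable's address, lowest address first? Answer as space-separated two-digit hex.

D5 E1 45 E5

3846562261 in hexadecimal, padded to 32 bits, is 0xE545E1D5.
Split into bytes (most-significant first): E5 45 E1 D5.
Little-endian stores the least-significant byte at the lowest address.
So at ascending addresses the bytes are D5 E1 45 E5.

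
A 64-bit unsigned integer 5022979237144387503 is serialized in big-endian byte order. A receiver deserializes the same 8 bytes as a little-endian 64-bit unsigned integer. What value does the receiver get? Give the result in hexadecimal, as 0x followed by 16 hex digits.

5022979237144387503 in 64-bit hexadecimal is 0x45B53500D8275FAF.
Stored big-endian, the bytes at ascending addresses are 45 B5 35 00 D8 27 5F AF.
Read back as little-endian, the first byte is least significant, giving 0xAF5F27D80035B545.

0xAF5F27D80035B545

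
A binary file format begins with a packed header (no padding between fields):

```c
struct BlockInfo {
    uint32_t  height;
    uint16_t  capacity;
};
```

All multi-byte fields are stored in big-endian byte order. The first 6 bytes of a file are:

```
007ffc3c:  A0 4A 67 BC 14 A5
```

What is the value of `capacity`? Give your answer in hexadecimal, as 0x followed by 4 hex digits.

`capacity` follows `height` (4 bytes), so it starts at byte offset 4 and occupies 2 bytes.
Bytes at offsets 4..5: 14 A5.
Big-endian: lowest address holds the most-significant byte.
The bytes are already most-significant first: 0x14A5.

0x14A5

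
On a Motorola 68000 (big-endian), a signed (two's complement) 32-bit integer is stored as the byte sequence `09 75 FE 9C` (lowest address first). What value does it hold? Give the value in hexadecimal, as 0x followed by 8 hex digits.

Big-endian stores the most-significant byte at the lowest address.
The bytes are already most-significant first: 0x0975FE9C.

0x0975FE9C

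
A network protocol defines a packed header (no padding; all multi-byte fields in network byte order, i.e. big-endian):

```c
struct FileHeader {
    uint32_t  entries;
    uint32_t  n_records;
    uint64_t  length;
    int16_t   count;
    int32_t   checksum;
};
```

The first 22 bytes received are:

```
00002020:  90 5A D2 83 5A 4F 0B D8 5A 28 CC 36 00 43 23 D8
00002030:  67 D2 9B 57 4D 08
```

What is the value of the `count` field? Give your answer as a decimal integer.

26578

`count` follows `entries` (4 B), `n_records` (4 B), `length` (8 B), so it starts at offset 4 + 4 + 8 = 16 and occupies 2 bytes.
Bytes at offsets 16..17: 67 D2.
In big-endian order the high byte comes first in memory.
The bytes are already most-significant first: 0x67D2.
0x67D2 = 26578.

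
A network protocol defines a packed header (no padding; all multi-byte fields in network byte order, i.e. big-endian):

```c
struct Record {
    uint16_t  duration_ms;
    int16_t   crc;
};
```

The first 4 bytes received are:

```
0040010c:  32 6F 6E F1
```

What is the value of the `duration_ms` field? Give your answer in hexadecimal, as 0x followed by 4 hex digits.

0x326F

`duration_ms` is the first field, at byte offset 0, occupying 2 bytes.
Bytes at offsets 0..1: 32 6F.
In big-endian order the high byte comes first in memory.
The bytes are already most-significant first: 0x326F.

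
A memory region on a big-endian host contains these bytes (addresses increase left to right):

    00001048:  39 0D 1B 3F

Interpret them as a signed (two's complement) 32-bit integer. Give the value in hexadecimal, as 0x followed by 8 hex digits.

In big-endian order the high byte comes first in memory.
The bytes are already most-significant first: 0x390D1B3F.

0x390D1B3F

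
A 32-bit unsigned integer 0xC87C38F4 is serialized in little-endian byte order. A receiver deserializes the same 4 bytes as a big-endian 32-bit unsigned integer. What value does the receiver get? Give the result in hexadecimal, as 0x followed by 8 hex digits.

Stored little-endian, the bytes at ascending addresses are F4 38 7C C8.
Read back as big-endian, the last byte is least significant, giving 0xF4387CC8.

0xF4387CC8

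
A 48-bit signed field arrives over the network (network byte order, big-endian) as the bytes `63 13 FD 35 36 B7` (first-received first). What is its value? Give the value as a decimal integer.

108937503651511

Big-endian stores the most-significant byte at the lowest address.
The bytes are already most-significant first: 0x6313FD3536B7.
0x6313FD3536B7 = 108937503651511.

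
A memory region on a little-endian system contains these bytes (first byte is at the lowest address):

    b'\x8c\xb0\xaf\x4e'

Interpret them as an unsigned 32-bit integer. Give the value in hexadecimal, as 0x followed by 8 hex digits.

Little-endian: lowest address holds the least-significant byte.
Reassemble most-significant byte first: 4E AF B0 8C → 0x4EAFB08C.

0x4EAFB08C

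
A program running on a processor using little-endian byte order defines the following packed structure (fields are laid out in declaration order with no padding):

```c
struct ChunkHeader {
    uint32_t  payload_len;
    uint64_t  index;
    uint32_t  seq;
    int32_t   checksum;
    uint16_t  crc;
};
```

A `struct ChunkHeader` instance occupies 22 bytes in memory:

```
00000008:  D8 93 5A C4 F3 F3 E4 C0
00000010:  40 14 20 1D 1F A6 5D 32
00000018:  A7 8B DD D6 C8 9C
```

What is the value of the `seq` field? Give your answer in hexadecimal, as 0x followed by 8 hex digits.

0x325DA61F

`seq` follows `payload_len` (4 B), `index` (8 B), so it starts at offset 4 + 8 = 12 and occupies 4 bytes.
Bytes at offsets 12..15: 1F A6 5D 32.
Little-endian: lowest address holds the least-significant byte.
Reassemble most-significant byte first: 32 5D A6 1F → 0x325DA61F.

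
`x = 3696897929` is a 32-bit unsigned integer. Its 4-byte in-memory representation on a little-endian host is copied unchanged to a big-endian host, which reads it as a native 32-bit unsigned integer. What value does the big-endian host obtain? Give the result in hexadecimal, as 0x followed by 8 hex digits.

0x892F5ADC

3696897929 in 32-bit hexadecimal is 0xDC5A2F89.
Stored little-endian, the bytes at ascending addresses are 89 2F 5A DC.
Read back as big-endian, the last byte is least significant, giving 0x892F5ADC.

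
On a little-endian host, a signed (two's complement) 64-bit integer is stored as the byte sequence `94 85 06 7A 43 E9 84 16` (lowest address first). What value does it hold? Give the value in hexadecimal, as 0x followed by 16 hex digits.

0x1684E9437A068594

In little-endian order the low byte comes first in memory.
Reassemble most-significant byte first: 16 84 E9 43 7A 06 85 94 → 0x1684E9437A068594.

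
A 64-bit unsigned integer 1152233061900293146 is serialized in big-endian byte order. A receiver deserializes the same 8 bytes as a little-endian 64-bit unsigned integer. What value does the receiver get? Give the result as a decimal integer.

1879135130150108431

1152233061900293146 in 64-bit hexadecimal is 0x0FFD8DDD7107141A.
Stored big-endian, the bytes at ascending addresses are 0F FD 8D DD 71 07 14 1A.
Read back as little-endian, the first byte is least significant, giving 0x1A140771DD8DFD0F.
0x1A140771DD8DFD0F = 1879135130150108431.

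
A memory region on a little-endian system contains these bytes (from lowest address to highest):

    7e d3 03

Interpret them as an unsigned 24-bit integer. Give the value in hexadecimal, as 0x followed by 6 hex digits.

0x03D37E

Little-endian: lowest address holds the least-significant byte.
Reassemble most-significant byte first: 03 D3 7E → 0x03D37E.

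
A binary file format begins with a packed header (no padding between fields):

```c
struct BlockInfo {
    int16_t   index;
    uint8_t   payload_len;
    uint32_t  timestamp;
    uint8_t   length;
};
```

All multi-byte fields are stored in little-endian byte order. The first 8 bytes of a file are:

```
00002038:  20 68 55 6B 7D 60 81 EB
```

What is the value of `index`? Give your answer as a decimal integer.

26656

`index` is the first field, at byte offset 0, occupying 2 bytes.
Bytes at offsets 0..1: 20 68.
Little-endian stores the least-significant byte at the lowest address.
Reassemble most-significant byte first: 68 20 → 0x6820.
0x6820 = 26656.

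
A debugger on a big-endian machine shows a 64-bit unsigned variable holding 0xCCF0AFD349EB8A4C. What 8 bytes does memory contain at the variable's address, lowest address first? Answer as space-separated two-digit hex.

Split into bytes (most-significant first): CC F0 AF D3 49 EB 8A 4C.
Big-endian: lowest address holds the most-significant byte.
So the memory order matches the most-significant-first order: CC F0 AF D3 49 EB 8A 4C.

CC F0 AF D3 49 EB 8A 4C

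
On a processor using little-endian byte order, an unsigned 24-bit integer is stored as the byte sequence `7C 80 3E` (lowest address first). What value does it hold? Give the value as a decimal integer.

Little-endian stores the least-significant byte at the lowest address.
Reassemble most-significant byte first: 3E 80 7C → 0x3E807C.
0x3E807C = 4096124.

4096124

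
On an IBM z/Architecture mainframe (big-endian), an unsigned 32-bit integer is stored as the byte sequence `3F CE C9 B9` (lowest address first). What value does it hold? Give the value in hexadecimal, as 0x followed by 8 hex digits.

Big-endian: lowest address holds the most-significant byte.
The bytes are already most-significant first: 0x3FCEC9B9.

0x3FCEC9B9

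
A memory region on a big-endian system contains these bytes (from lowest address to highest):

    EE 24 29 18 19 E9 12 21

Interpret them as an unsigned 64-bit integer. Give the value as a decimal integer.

In big-endian order the high byte comes first in memory.
The bytes are already most-significant first: 0xEE24291819E91221.
0xEE24291819E91221 = 17159885663679091233.

17159885663679091233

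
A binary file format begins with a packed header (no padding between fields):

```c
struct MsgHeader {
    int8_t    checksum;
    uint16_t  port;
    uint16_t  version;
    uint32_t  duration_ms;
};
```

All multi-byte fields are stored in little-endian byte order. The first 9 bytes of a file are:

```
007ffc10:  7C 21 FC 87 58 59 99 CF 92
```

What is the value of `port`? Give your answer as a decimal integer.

`port` follows `checksum` (1 byte), so it starts at byte offset 1 and occupies 2 bytes.
Bytes at offsets 1..2: 21 FC.
Little-endian stores the least-significant byte at the lowest address.
Reassemble most-significant byte first: FC 21 → 0xFC21.
0xFC21 = 64545.

64545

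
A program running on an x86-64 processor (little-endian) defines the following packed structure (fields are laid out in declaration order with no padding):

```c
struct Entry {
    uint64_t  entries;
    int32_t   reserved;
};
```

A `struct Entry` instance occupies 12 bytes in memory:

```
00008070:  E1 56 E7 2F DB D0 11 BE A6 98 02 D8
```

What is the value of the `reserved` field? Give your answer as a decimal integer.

`reserved` follows `entries` (8 bytes), so it starts at byte offset 8 and occupies 4 bytes.
Bytes at offsets 8..11: A6 98 02 D8.
Little-endian stores the least-significant byte at the lowest address.
Reassemble most-significant byte first: D8 02 98 A6 → 0xD80298A6.
Top bit is set, so as a signed 32-bit value this is 0xD80298A6 − 2^32 = -670918490.

-670918490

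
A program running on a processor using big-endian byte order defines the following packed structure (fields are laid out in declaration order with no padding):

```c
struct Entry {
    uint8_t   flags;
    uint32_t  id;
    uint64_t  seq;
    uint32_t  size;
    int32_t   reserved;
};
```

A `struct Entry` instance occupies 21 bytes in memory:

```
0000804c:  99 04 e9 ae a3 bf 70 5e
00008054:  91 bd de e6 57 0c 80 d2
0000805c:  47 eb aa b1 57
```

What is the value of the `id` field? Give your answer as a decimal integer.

`id` follows `flags` (1 byte), so it starts at byte offset 1 and occupies 4 bytes.
Bytes at offsets 1..4: 04 E9 AE A3.
Big-endian: lowest address holds the most-significant byte.
The bytes are already most-significant first: 0x04E9AEA3.
0x04E9AEA3 = 82423459.

82423459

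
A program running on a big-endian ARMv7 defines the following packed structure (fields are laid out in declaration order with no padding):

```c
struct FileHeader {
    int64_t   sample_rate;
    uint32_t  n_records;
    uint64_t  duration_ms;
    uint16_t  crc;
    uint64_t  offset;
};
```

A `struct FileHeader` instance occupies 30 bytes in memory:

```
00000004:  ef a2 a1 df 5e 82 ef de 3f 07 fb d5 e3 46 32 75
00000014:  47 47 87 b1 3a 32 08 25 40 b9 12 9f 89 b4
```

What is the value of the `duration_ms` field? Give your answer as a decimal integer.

`duration_ms` follows `sample_rate` (8 B), `n_records` (4 B), so it starts at offset 8 + 4 = 12 and occupies 8 bytes.
Bytes at offsets 12..19: E3 46 32 75 47 47 87 B1.
In big-endian order the high byte comes first in memory.
The bytes are already most-significant first: 0xE3463275474787B1.
0xE3463275474787B1 = 16376832574267819953.

16376832574267819953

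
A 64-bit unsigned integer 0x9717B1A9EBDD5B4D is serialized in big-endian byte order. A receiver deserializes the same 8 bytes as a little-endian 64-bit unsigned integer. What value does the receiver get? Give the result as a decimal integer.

Stored big-endian, the bytes at ascending addresses are 97 17 B1 A9 EB DD 5B 4D.
Read back as little-endian, the first byte is least significant, giving 0x4D5BDDEBA9B11797.
0x4D5BDDEBA9B11797 = 5574292968035129239.

5574292968035129239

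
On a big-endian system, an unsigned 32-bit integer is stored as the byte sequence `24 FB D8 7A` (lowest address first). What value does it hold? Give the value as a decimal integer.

620484730

Big-endian: lowest address holds the most-significant byte.
The bytes are already most-significant first: 0x24FBD87A.
0x24FBD87A = 620484730.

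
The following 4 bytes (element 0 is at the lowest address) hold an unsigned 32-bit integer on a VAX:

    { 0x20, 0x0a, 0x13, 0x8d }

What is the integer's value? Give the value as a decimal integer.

2366835232

Little-endian: lowest address holds the least-significant byte.
Reassemble most-significant byte first: 8D 13 0A 20 → 0x8D130A20.
0x8D130A20 = 2366835232.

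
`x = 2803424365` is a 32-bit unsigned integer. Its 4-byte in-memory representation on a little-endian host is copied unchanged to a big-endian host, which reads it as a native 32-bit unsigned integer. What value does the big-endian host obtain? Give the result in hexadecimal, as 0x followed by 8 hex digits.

0x6DDC18A7

2803424365 in 32-bit hexadecimal is 0xA718DC6D.
Stored little-endian, the bytes at ascending addresses are 6D DC 18 A7.
Read back as big-endian, the last byte is least significant, giving 0x6DDC18A7.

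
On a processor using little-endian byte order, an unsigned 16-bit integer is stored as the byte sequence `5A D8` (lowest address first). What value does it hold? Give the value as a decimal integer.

55386

In little-endian order the low byte comes first in memory.
Reassemble most-significant byte first: D8 5A → 0xD85A.
0xD85A = 55386.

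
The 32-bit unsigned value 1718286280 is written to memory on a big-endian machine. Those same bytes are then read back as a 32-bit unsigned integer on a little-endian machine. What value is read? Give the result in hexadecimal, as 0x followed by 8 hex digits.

1718286280 in 32-bit hexadecimal is 0x666AF7C8.
Stored big-endian, the bytes at ascending addresses are 66 6A F7 C8.
Read back as little-endian, the first byte is least significant, giving 0xC8F76A66.

0xC8F76A66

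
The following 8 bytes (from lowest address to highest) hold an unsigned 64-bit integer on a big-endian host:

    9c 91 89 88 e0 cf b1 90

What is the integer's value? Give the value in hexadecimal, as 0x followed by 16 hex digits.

In big-endian order the high byte comes first in memory.
The bytes are already most-significant first: 0x9C918988E0CFB190.

0x9C918988E0CFB190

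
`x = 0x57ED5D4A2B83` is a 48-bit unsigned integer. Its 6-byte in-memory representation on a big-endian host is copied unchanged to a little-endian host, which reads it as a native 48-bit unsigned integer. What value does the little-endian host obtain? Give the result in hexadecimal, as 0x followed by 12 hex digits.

0x832B4A5DED57

Stored big-endian, the bytes at ascending addresses are 57 ED 5D 4A 2B 83.
Read back as little-endian, the first byte is least significant, giving 0x832B4A5DED57.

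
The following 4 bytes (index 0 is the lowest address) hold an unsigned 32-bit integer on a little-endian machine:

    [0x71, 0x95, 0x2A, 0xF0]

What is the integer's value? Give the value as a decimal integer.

4029322609

Little-endian stores the least-significant byte at the lowest address.
Reassemble most-significant byte first: F0 2A 95 71 → 0xF02A9571.
0xF02A9571 = 4029322609.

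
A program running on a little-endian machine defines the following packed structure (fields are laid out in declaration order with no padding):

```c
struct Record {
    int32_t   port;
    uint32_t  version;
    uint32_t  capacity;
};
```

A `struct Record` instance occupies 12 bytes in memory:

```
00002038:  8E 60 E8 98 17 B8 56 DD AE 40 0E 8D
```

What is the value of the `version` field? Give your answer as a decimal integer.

`version` follows `port` (4 bytes), so it starts at byte offset 4 and occupies 4 bytes.
Bytes at offsets 4..7: 17 B8 56 DD.
In little-endian order the low byte comes first in memory.
Reassemble most-significant byte first: DD 56 B8 17 → 0xDD56B817.
0xDD56B817 = 3713447959.

3713447959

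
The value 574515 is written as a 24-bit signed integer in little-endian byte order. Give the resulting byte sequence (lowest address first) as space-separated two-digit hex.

33 C4 08

574515 in hexadecimal, padded to 24 bits, is 0x08C433.
Split into bytes (most-significant first): 08 C4 33.
Little-endian stores the least-significant byte at the lowest address.
So at ascending addresses the bytes are 33 C4 08.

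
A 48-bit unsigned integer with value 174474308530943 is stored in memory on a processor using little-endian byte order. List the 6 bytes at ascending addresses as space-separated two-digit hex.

FF B2 2E F7 AE 9E

174474308530943 in hexadecimal, padded to 48 bits, is 0x9EAEF72EB2FF.
Split into bytes (most-significant first): 9E AE F7 2E B2 FF.
Little-endian: lowest address holds the least-significant byte.
So at ascending addresses the bytes are FF B2 2E F7 AE 9E.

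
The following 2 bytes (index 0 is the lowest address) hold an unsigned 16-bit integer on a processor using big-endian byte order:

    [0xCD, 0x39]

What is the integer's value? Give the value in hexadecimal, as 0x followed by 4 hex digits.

Big-endian stores the most-significant byte at the lowest address.
The bytes are already most-significant first: 0xCD39.

0xCD39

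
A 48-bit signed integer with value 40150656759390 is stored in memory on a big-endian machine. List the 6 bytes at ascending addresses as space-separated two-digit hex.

40150656759390 in hexadecimal, padded to 48 bits, is 0x24844DA2365E.
Split into bytes (most-significant first): 24 84 4D A2 36 5E.
Big-endian: lowest address holds the most-significant byte.
So the memory order matches the most-significant-first order: 24 84 4D A2 36 5E.

24 84 4D A2 36 5E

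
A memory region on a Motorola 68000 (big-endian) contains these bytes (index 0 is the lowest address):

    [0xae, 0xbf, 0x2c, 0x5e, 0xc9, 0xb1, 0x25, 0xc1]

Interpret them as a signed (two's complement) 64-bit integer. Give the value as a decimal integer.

Big-endian: lowest address holds the most-significant byte.
The bytes are already most-significant first: 0xAEBF2C5EC9B125C1.
Top bit is set, so as a signed 64-bit value this is 0xAEBF2C5EC9B125C1 − 2^64 = -5854912204935977535.

-5854912204935977535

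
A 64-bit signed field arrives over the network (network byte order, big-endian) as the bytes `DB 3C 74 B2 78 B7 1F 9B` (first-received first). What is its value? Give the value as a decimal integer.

In big-endian order the high byte comes first in memory.
The bytes are already most-significant first: 0xDB3C74B278B71F9B.
Top bit is set, so as a signed 64-bit value this is 0xDB3C74B278B71F9B − 2^64 = -2649114170922426469.

-2649114170922426469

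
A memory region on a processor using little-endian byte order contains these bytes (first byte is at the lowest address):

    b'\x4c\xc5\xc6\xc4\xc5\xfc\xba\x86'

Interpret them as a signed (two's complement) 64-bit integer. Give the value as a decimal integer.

Little-endian stores the least-significant byte at the lowest address.
Reassemble most-significant byte first: 86 BA FC C5 C4 C6 C5 4C → 0x86BAFCC5C4C6C54C.
Top bit is set, so as a signed 64-bit value this is 0x86BAFCC5C4C6C54C − 2^64 = -8738394200618908340.

-8738394200618908340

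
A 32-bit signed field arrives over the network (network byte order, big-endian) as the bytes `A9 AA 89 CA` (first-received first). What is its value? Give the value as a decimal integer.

Big-endian: lowest address holds the most-significant byte.
The bytes are already most-significant first: 0xA9AA89CA.
Top bit is set, so as a signed 32-bit value this is 0xA9AA89CA − 2^32 = -1448441398.

-1448441398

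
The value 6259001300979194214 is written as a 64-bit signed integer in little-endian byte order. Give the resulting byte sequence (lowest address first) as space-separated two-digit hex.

6259001300979194214 in hexadecimal, padded to 64 bits, is 0x56DC708589929966.
Split into bytes (most-significant first): 56 DC 70 85 89 92 99 66.
Little-endian: lowest address holds the least-significant byte.
So at ascending addresses the bytes are 66 99 92 89 85 70 DC 56.

66 99 92 89 85 70 DC 56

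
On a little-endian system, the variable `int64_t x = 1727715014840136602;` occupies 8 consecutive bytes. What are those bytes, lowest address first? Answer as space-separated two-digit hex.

9A B3 A7 F4 A6 13 FA 17

1727715014840136602 in hexadecimal, padded to 64 bits, is 0x17FA13A6F4A7B39A.
Split into bytes (most-significant first): 17 FA 13 A6 F4 A7 B3 9A.
Little-endian stores the least-significant byte at the lowest address.
So at ascending addresses the bytes are 9A B3 A7 F4 A6 13 FA 17.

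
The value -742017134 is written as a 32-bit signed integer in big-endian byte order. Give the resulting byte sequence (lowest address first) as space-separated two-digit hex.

D3 C5 B7 92

Two's complement of -742017134 in 32 bits: 742017134 = 0x2C3A486E; invert → 0xD3C5B791; add 1 → 0xD3C5B792.
Split into bytes (most-significant first): D3 C5 B7 92.
Big-endian: lowest address holds the most-significant byte.
So the memory order matches the most-significant-first order: D3 C5 B7 92.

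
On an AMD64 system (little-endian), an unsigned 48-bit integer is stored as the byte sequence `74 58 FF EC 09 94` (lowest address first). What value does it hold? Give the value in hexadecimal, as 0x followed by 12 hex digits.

0x9409ECFF5874

In little-endian order the low byte comes first in memory.
Reassemble most-significant byte first: 94 09 EC FF 58 74 → 0x9409ECFF5874.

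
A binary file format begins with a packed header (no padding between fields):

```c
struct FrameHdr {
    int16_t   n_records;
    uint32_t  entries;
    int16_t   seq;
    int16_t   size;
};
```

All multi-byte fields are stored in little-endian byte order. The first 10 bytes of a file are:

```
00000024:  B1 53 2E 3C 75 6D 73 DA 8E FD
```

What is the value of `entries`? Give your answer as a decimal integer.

`entries` follows `n_records` (2 bytes), so it starts at byte offset 2 and occupies 4 bytes.
Bytes at offsets 2..5: 2E 3C 75 6D.
In little-endian order the low byte comes first in memory.
Reassemble most-significant byte first: 6D 75 3C 2E → 0x6D753C2E.
0x6D753C2E = 1836399662.

1836399662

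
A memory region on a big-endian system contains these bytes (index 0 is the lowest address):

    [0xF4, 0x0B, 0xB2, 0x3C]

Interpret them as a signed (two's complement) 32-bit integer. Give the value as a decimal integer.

-200560068

In big-endian order the high byte comes first in memory.
The bytes are already most-significant first: 0xF40BB23C.
Top bit is set, so as a signed 32-bit value this is 0xF40BB23C − 2^32 = -200560068.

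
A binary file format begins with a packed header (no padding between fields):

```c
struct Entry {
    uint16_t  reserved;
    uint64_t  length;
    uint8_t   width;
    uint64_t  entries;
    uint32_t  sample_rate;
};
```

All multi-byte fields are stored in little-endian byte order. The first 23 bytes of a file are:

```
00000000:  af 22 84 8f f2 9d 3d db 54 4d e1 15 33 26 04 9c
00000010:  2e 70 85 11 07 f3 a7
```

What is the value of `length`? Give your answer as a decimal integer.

`length` follows `reserved` (2 bytes), so it starts at byte offset 2 and occupies 8 bytes.
Bytes at offsets 2..9: 84 8F F2 9D 3D DB 54 4D.
In little-endian order the low byte comes first in memory.
Reassemble most-significant byte first: 4D 54 DB 3D 9D F2 8F 84 → 0x4D54DB3D9DF28F84.
0x4D54DB3D9DF28F84 = 5572319696653553540.

5572319696653553540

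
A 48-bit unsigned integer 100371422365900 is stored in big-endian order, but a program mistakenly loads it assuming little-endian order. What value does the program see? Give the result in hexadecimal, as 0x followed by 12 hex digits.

100371422365900 in 48-bit hexadecimal is 0x5B498AF9C8CC.
Stored big-endian, the bytes at ascending addresses are 5B 49 8A F9 C8 CC.
Read back as little-endian, the first byte is least significant, giving 0xCCC8F98A495B.

0xCCC8F98A495B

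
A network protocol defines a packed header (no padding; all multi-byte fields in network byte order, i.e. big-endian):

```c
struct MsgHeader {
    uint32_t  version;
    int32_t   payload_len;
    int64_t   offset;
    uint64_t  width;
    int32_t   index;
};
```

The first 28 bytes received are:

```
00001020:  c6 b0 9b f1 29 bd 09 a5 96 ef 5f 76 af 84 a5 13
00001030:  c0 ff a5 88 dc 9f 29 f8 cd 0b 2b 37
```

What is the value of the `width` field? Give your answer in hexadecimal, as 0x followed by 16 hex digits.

0xC0FFA588DC9F29F8

`width` follows `version` (4 B), `payload_len` (4 B), `offset` (8 B), so it starts at offset 4 + 4 + 8 = 16 and occupies 8 bytes.
Bytes at offsets 16..23: C0 FF A5 88 DC 9F 29 F8.
Big-endian stores the most-significant byte at the lowest address.
The bytes are already most-significant first: 0xC0FFA588DC9F29F8.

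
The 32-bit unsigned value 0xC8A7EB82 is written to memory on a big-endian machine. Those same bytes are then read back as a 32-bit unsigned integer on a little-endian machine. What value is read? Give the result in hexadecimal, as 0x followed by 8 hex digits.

0x82EBA7C8

Stored big-endian, the bytes at ascending addresses are C8 A7 EB 82.
Read back as little-endian, the first byte is least significant, giving 0x82EBA7C8.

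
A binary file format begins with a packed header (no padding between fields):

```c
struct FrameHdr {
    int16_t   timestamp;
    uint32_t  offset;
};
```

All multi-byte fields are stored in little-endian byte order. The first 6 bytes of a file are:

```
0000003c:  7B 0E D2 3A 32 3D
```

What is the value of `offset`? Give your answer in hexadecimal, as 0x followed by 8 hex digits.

`offset` follows `timestamp` (2 bytes), so it starts at byte offset 2 and occupies 4 bytes.
Bytes at offsets 2..5: D2 3A 32 3D.
Little-endian stores the least-significant byte at the lowest address.
Reassemble most-significant byte first: 3D 32 3A D2 → 0x3D323AD2.

0x3D323AD2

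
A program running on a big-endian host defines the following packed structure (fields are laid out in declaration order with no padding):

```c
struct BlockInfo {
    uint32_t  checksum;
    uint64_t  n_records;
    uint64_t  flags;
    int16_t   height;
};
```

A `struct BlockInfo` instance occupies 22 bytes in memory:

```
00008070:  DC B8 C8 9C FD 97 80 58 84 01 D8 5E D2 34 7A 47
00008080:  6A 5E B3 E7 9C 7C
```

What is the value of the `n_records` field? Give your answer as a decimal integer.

`n_records` follows `checksum` (4 bytes), so it starts at byte offset 4 and occupies 8 bytes.
Bytes at offsets 4..11: FD 97 80 58 84 01 D8 5E.
Big-endian: lowest address holds the most-significant byte.
The bytes are already most-significant first: 0xFD9780588401D85E.
0xFD9780588401D85E = 18273215130739267678.

18273215130739267678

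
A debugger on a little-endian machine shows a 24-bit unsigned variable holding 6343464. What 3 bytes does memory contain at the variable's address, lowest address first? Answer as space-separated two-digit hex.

6343464 in hexadecimal, padded to 24 bits, is 0x60CB28.
Split into bytes (most-significant first): 60 CB 28.
Little-endian: lowest address holds the least-significant byte.
So at ascending addresses the bytes are 28 CB 60.

28 CB 60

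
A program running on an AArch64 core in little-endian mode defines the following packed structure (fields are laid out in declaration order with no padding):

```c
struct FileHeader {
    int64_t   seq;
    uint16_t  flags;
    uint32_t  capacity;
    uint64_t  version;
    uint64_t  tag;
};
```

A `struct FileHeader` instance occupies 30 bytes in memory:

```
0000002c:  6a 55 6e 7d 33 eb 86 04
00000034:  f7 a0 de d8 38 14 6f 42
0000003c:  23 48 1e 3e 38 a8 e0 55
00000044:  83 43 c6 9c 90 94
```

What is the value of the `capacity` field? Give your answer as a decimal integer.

339269854

`capacity` follows `seq` (8 B), `flags` (2 B), so it starts at offset 8 + 2 = 10 and occupies 4 bytes.
Bytes at offsets 10..13: DE D8 38 14.
In little-endian order the low byte comes first in memory.
Reassemble most-significant byte first: 14 38 D8 DE → 0x1438D8DE.
0x1438D8DE = 339269854.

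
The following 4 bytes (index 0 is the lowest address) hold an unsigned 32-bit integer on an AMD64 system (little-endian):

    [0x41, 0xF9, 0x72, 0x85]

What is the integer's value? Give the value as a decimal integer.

Little-endian: lowest address holds the least-significant byte.
Reassemble most-significant byte first: 85 72 F9 41 → 0x8572F941.
0x8572F941 = 2238904641.

2238904641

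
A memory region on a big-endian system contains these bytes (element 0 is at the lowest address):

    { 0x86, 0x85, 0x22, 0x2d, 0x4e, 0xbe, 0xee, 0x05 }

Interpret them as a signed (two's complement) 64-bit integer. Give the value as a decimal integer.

-8753552722734682619

Big-endian: lowest address holds the most-significant byte.
The bytes are already most-significant first: 0x8685222D4EBEEE05.
Top bit is set, so as a signed 64-bit value this is 0x8685222D4EBEEE05 − 2^64 = -8753552722734682619.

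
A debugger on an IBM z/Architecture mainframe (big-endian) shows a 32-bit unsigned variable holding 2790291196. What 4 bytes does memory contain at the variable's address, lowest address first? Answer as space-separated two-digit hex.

A6 50 76 FC

2790291196 in hexadecimal, padded to 32 bits, is 0xA65076FC.
Split into bytes (most-significant first): A6 50 76 FC.
In big-endian order the high byte comes first in memory.
So the memory order matches the most-significant-first order: A6 50 76 FC.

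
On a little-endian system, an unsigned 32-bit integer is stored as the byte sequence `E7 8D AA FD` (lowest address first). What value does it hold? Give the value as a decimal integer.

4255813095

Little-endian: lowest address holds the least-significant byte.
Reassemble most-significant byte first: FD AA 8D E7 → 0xFDAA8DE7.
0xFDAA8DE7 = 4255813095.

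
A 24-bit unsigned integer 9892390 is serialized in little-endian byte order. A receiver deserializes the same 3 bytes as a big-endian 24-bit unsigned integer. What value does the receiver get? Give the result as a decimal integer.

9892390 in 24-bit hexadecimal is 0x96F226.
Stored little-endian, the bytes at ascending addresses are 26 F2 96.
Read back as big-endian, the last byte is least significant, giving 0x26F296.
0x26F296 = 2552470.

2552470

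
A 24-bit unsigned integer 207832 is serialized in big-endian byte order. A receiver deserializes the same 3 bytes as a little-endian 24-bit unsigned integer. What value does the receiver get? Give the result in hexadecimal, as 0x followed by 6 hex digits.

207832 in 24-bit hexadecimal is 0x032BD8.
Stored big-endian, the bytes at ascending addresses are 03 2B D8.
Read back as little-endian, the first byte is least significant, giving 0xD82B03.

0xD82B03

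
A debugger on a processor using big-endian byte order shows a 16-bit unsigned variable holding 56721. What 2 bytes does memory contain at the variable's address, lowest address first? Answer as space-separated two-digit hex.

DD 91

56721 in hexadecimal, padded to 16 bits, is 0xDD91.
Split into bytes (most-significant first): DD 91.
Big-endian: lowest address holds the most-significant byte.
So the memory order matches the most-significant-first order: DD 91.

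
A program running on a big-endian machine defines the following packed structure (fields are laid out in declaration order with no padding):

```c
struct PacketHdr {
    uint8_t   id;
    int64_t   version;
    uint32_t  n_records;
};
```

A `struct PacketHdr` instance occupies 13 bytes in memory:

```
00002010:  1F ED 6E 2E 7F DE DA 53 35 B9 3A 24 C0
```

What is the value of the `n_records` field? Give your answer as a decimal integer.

`n_records` follows `id` (1 B), `version` (8 B), so it starts at offset 1 + 8 = 9 and occupies 4 bytes.
Bytes at offsets 9..12: B9 3A 24 C0.
In big-endian order the high byte comes first in memory.
The bytes are already most-significant first: 0xB93A24C0.
0xB93A24C0 = 3107595456.

3107595456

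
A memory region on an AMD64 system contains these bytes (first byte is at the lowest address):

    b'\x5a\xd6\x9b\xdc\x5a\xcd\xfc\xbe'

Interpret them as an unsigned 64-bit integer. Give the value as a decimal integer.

13762100351469344346

Little-endian: lowest address holds the least-significant byte.
Reassemble most-significant byte first: BE FC CD 5A DC 9B D6 5A → 0xBEFCCD5ADC9BD65A.
0xBEFCCD5ADC9BD65A = 13762100351469344346.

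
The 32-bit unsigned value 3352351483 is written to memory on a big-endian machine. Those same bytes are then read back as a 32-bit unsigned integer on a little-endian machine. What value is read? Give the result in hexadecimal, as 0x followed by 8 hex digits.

0xFBD2D0C7

3352351483 in 32-bit hexadecimal is 0xC7D0D2FB.
Stored big-endian, the bytes at ascending addresses are C7 D0 D2 FB.
Read back as little-endian, the first byte is least significant, giving 0xFBD2D0C7.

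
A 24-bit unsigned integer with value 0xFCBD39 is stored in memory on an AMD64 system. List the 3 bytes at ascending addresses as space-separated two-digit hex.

Split into bytes (most-significant first): FC BD 39.
Little-endian: lowest address holds the least-significant byte.
So at ascending addresses the bytes are 39 BD FC.

39 BD FC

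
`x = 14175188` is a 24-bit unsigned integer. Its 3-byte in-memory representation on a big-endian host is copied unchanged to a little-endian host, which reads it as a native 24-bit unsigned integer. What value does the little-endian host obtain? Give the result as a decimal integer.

14175188 in 24-bit hexadecimal is 0xD84BD4.
Stored big-endian, the bytes at ascending addresses are D8 4B D4.
Read back as little-endian, the first byte is least significant, giving 0xD44BD8.
0xD44BD8 = 13913048.

13913048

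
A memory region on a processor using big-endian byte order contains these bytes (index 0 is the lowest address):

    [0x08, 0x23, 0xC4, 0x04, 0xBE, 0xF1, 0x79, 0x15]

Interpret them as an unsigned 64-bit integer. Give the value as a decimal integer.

In big-endian order the high byte comes first in memory.
The bytes are already most-significant first: 0x0823C404BEF17915.
0x0823C404BEF17915 = 586527901150705941.

586527901150705941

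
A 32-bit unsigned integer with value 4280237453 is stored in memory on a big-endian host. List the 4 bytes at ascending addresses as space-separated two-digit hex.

FF 1F 3D 8D

4280237453 in hexadecimal, padded to 32 bits, is 0xFF1F3D8D.
Split into bytes (most-significant first): FF 1F 3D 8D.
Big-endian: lowest address holds the most-significant byte.
So the memory order matches the most-significant-first order: FF 1F 3D 8D.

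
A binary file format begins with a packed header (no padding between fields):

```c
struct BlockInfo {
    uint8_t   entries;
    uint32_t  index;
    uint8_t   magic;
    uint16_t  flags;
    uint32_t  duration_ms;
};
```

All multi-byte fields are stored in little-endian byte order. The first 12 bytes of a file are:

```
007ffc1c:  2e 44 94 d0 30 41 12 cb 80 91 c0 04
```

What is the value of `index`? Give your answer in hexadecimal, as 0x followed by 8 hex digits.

0x30D09444

`index` follows `entries` (1 byte), so it starts at byte offset 1 and occupies 4 bytes.
Bytes at offsets 1..4: 44 94 D0 30.
Little-endian stores the least-significant byte at the lowest address.
Reassemble most-significant byte first: 30 D0 94 44 → 0x30D09444.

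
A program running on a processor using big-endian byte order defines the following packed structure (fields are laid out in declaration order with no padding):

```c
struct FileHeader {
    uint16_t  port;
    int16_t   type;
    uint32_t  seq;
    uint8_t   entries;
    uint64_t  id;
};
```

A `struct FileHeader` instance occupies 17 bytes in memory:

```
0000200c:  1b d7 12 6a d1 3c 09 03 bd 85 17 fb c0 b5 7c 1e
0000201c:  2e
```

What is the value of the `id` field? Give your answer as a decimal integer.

`id` follows `port` (2 B), `type` (2 B), `seq` (4 B), `entries` (1 B), so it starts at offset 2 + 2 + 4 + 1 = 9 and occupies 8 bytes.
Bytes at offsets 9..16: 85 17 FB C0 B5 7C 1E 2E.
In big-endian order the high byte comes first in memory.
The bytes are already most-significant first: 0x8517FBC0B57C1E2E.
0x8517FBC0B57C1E2E = 9590410736605863470.

9590410736605863470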